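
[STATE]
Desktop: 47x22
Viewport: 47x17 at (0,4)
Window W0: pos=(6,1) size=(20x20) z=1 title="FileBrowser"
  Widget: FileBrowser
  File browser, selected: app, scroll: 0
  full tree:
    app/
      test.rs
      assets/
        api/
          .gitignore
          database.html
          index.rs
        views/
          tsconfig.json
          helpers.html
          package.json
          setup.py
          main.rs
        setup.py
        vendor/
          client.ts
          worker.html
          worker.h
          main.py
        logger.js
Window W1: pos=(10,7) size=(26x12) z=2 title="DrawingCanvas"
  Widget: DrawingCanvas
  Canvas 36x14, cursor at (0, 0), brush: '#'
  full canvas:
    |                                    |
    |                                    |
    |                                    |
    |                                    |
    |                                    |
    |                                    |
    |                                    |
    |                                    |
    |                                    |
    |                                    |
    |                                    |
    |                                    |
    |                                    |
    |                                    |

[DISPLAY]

      ┃> [-] app/        ┃                     
      ┃    test.rs       ┃                     
      ┃    [+] assets/   ┃                     
      ┃   ┏━━━━━━━━━━━━━━━━━━━━━━━━┓           
      ┃   ┃ DrawingCanvas          ┃           
      ┃   ┠────────────────────────┨           
      ┃   ┃+                       ┃           
      ┃   ┃                        ┃           
      ┃   ┃                        ┃           
      ┃   ┃                        ┃           
      ┃   ┃                        ┃           
      ┃   ┃                        ┃           
      ┃   ┃                        ┃           
      ┃   ┃                        ┃           
      ┃   ┗━━━━━━━━━━━━━━━━━━━━━━━━┛           
      ┃                  ┃                     
      ┗━━━━━━━━━━━━━━━━━━┛                     


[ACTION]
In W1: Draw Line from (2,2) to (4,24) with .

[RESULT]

      ┃> [-] app/        ┃                     
      ┃    test.rs       ┃                     
      ┃    [+] assets/   ┃                     
      ┃   ┏━━━━━━━━━━━━━━━━━━━━━━━━┓           
      ┃   ┃ DrawingCanvas          ┃           
      ┃   ┠────────────────────────┨           
      ┃   ┃+                       ┃           
      ┃   ┃                        ┃           
      ┃   ┃  ......                ┃           
      ┃   ┃        ...........     ┃           
      ┃   ┃                   .....┃           
      ┃   ┃                        ┃           
      ┃   ┃                        ┃           
      ┃   ┃                        ┃           
      ┃   ┗━━━━━━━━━━━━━━━━━━━━━━━━┛           
      ┃                  ┃                     
      ┗━━━━━━━━━━━━━━━━━━┛                     


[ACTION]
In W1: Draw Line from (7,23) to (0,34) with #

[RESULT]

      ┃> [-] app/        ┃                     
      ┃    test.rs       ┃                     
      ┃    [+] assets/   ┃                     
      ┃   ┏━━━━━━━━━━━━━━━━━━━━━━━━┓           
      ┃   ┃ DrawingCanvas          ┃           
      ┃   ┠────────────────────────┨           
      ┃   ┃+                       ┃           
      ┃   ┃                        ┃           
      ┃   ┃  ......                ┃           
      ┃   ┃        ...........     ┃           
      ┃   ┃                   .....┃           
      ┃   ┃                        ┃           
      ┃   ┃                        ┃           
      ┃   ┃                       #┃           
      ┃   ┗━━━━━━━━━━━━━━━━━━━━━━━━┛           
      ┃                  ┃                     
      ┗━━━━━━━━━━━━━━━━━━┛                     


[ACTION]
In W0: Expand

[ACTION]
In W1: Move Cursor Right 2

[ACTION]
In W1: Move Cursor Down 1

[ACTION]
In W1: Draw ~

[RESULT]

      ┃> [-] app/        ┃                     
      ┃    test.rs       ┃                     
      ┃    [+] assets/   ┃                     
      ┃   ┏━━━━━━━━━━━━━━━━━━━━━━━━┓           
      ┃   ┃ DrawingCanvas          ┃           
      ┃   ┠────────────────────────┨           
      ┃   ┃                        ┃           
      ┃   ┃  ~                     ┃           
      ┃   ┃  ......                ┃           
      ┃   ┃        ...........     ┃           
      ┃   ┃                   .....┃           
      ┃   ┃                        ┃           
      ┃   ┃                        ┃           
      ┃   ┃                       #┃           
      ┃   ┗━━━━━━━━━━━━━━━━━━━━━━━━┛           
      ┃                  ┃                     
      ┗━━━━━━━━━━━━━━━━━━┛                     


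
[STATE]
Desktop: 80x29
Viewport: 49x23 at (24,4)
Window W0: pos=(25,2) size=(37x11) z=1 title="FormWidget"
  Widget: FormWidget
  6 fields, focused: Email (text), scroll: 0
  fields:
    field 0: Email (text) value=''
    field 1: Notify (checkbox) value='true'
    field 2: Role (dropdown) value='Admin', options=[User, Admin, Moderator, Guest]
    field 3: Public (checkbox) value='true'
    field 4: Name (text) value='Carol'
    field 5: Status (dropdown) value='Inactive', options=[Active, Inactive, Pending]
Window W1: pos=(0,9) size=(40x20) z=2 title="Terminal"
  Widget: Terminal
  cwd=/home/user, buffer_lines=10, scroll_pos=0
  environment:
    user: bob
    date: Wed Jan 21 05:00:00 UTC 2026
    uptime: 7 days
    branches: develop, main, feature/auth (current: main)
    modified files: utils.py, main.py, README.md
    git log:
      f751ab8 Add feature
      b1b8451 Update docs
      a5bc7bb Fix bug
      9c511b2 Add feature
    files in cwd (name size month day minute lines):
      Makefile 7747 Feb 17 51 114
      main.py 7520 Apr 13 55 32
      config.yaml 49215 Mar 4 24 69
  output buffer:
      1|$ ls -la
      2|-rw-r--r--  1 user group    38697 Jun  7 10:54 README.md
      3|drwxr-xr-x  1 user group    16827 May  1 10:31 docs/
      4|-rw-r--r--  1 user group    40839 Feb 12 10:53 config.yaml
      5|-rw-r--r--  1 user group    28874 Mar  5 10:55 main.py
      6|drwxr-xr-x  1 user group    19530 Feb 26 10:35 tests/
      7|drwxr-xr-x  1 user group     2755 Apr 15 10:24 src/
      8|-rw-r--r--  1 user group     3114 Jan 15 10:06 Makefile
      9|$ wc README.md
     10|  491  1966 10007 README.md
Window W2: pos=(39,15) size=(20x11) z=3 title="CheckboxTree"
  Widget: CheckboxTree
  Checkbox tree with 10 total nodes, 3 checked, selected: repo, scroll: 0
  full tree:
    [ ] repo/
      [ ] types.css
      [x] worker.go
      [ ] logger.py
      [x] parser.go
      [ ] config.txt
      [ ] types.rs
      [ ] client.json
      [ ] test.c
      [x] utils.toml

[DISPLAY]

 ┠───────────────────────────────────┨           
 ┃> Email:      [                   ]┃           
 ┃  Notify:     [x]                  ┃           
 ┃  Role:       [Admin             ▼]┃           
 ┃  Public:     [x]                  ┃           
━━━━━━━━━━━━━━━┓[Carol              ]┃           
               ┃[Inactive          ▼]┃           
───────────────┨                     ┃           
               ┃━━━━━━━━━━━━━━━━━━━━━┛           
p    38697 Jun ┃                                 
p    16827 May ┃                                 
p    40839 Feb ┏━━━━━━━━━━━━━━━━━━┓              
p    28874 Mar ┃ CheckboxTree     ┃              
p    19530 Feb ┠──────────────────┨              
p     2755 Apr ┃>[-] repo/        ┃              
p     3114 Jan ┃   [ ] types.css  ┃              
               ┃   [x] worker.go  ┃              
E.md           ┃   [ ] logger.py  ┃              
               ┃   [x] parser.go  ┃              
               ┃   [ ] config.txt ┃              
               ┃   [ ] types.rs   ┃              
               ┗━━━━━━━━━━━━━━━━━━┛              
               ┃                                 


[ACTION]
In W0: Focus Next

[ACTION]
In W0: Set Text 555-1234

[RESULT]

 ┠───────────────────────────────────┨           
 ┃  Email:      [                   ]┃           
 ┃> Notify:     [x]                  ┃           
 ┃  Role:       [Admin             ▼]┃           
 ┃  Public:     [x]                  ┃           
━━━━━━━━━━━━━━━┓[Carol              ]┃           
               ┃[Inactive          ▼]┃           
───────────────┨                     ┃           
               ┃━━━━━━━━━━━━━━━━━━━━━┛           
p    38697 Jun ┃                                 
p    16827 May ┃                                 
p    40839 Feb ┏━━━━━━━━━━━━━━━━━━┓              
p    28874 Mar ┃ CheckboxTree     ┃              
p    19530 Feb ┠──────────────────┨              
p     2755 Apr ┃>[-] repo/        ┃              
p     3114 Jan ┃   [ ] types.css  ┃              
               ┃   [x] worker.go  ┃              
E.md           ┃   [ ] logger.py  ┃              
               ┃   [x] parser.go  ┃              
               ┃   [ ] config.txt ┃              
               ┃   [ ] types.rs   ┃              
               ┗━━━━━━━━━━━━━━━━━━┛              
               ┃                                 


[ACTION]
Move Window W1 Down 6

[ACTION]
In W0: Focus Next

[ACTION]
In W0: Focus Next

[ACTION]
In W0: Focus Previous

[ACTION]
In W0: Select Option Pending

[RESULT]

 ┠───────────────────────────────────┨           
 ┃  Email:      [                   ]┃           
 ┃  Notify:     [x]                  ┃           
 ┃> Role:       [Admin             ▼]┃           
 ┃  Public:     [x]                  ┃           
━━━━━━━━━━━━━━━┓[Carol              ]┃           
               ┃[Inactive          ▼]┃           
───────────────┨                     ┃           
               ┃━━━━━━━━━━━━━━━━━━━━━┛           
p    38697 Jun ┃                                 
p    16827 May ┃                                 
p    40839 Feb ┏━━━━━━━━━━━━━━━━━━┓              
p    28874 Mar ┃ CheckboxTree     ┃              
p    19530 Feb ┠──────────────────┨              
p     2755 Apr ┃>[-] repo/        ┃              
p     3114 Jan ┃   [ ] types.css  ┃              
               ┃   [x] worker.go  ┃              
E.md           ┃   [ ] logger.py  ┃              
               ┃   [x] parser.go  ┃              
               ┃   [ ] config.txt ┃              
               ┃   [ ] types.rs   ┃              
               ┗━━━━━━━━━━━━━━━━━━┛              
               ┃                                 


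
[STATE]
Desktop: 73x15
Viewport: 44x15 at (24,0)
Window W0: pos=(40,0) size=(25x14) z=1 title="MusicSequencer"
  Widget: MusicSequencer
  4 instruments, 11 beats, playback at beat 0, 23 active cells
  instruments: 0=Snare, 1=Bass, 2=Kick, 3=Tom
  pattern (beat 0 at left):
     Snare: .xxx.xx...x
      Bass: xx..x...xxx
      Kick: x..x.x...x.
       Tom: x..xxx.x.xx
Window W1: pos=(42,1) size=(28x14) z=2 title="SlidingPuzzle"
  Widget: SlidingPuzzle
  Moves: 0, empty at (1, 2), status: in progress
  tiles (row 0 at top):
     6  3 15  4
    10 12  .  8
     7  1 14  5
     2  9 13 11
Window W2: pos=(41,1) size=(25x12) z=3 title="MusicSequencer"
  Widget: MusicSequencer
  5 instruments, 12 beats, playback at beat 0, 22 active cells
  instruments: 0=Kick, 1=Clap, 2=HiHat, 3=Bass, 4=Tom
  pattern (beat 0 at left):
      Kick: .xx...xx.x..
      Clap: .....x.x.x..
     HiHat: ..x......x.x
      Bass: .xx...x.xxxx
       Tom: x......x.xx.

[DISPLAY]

                ┏━━━━━━━━━━━━━━━━━━━━━━━┓   
                ┃┏━━━━━━━━━━━━━━━━━━━━━━━┓━━
                ┠┃ MusicSequencer        ┃  
                ┃┠───────────────────────┨──
                ┃┃      ▼12345678901     ┃  
                ┃┃  Kick·██···██·█··     ┃  
                ┃┃  Clap·····█·█·█··     ┃  
                ┃┃ HiHat··█······█·█     ┃  
                ┃┃  Bass·██···█·████     ┃  
                ┃┃   Tom█······█·██·     ┃  
                ┃┃                       ┃  
                ┃┃                       ┃  
                ┃┗━━━━━━━━━━━━━━━━━━━━━━━┛  
                ┗━┃Moves: 0                 
                  ┗━━━━━━━━━━━━━━━━━━━━━━━━━


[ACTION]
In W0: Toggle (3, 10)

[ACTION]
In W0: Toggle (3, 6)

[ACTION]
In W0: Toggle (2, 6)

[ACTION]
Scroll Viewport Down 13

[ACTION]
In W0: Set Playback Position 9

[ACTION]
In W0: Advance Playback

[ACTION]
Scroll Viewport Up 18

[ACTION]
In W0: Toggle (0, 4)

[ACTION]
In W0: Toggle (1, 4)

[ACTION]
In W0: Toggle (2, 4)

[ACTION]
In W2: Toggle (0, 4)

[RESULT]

                ┏━━━━━━━━━━━━━━━━━━━━━━━┓   
                ┃┏━━━━━━━━━━━━━━━━━━━━━━━┓━━
                ┠┃ MusicSequencer        ┃  
                ┃┠───────────────────────┨──
                ┃┃      ▼12345678901     ┃  
                ┃┃  Kick·██·█·██·█··     ┃  
                ┃┃  Clap·····█·█·█··     ┃  
                ┃┃ HiHat··█······█·█     ┃  
                ┃┃  Bass·██···█·████     ┃  
                ┃┃   Tom█······█·██·     ┃  
                ┃┃                       ┃  
                ┃┃                       ┃  
                ┃┗━━━━━━━━━━━━━━━━━━━━━━━┛  
                ┗━┃Moves: 0                 
                  ┗━━━━━━━━━━━━━━━━━━━━━━━━━


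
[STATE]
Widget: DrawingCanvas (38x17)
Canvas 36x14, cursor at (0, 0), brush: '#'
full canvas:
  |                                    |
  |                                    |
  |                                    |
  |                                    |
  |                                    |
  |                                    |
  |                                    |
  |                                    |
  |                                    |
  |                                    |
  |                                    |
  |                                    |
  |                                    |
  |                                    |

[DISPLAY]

+                                     
                                      
                                      
                                      
                                      
                                      
                                      
                                      
                                      
                                      
                                      
                                      
                                      
                                      
                                      
                                      
                                      


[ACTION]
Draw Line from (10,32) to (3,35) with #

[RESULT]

+                                     
                                      
                                      
                                   #  
                                   #  
                                  #   
                                  #   
                                 #    
                                 #    
                                #     
                                #     
                                      
                                      
                                      
                                      
                                      
                                      


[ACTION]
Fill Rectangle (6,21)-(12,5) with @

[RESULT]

+                                     
                                      
                                      
                                   #  
                                   #  
                                  #   
     @@@@@@@@@@@@@@@@@            #   
     @@@@@@@@@@@@@@@@@           #    
     @@@@@@@@@@@@@@@@@           #    
     @@@@@@@@@@@@@@@@@          #     
     @@@@@@@@@@@@@@@@@          #     
     @@@@@@@@@@@@@@@@@                
     @@@@@@@@@@@@@@@@@                
                                      
                                      
                                      
                                      


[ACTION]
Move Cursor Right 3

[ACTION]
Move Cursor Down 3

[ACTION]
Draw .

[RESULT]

                                      
                                      
                                      
   .                               #  
                                   #  
                                  #   
     @@@@@@@@@@@@@@@@@            #   
     @@@@@@@@@@@@@@@@@           #    
     @@@@@@@@@@@@@@@@@           #    
     @@@@@@@@@@@@@@@@@          #     
     @@@@@@@@@@@@@@@@@          #     
     @@@@@@@@@@@@@@@@@                
     @@@@@@@@@@@@@@@@@                
                                      
                                      
                                      
                                      


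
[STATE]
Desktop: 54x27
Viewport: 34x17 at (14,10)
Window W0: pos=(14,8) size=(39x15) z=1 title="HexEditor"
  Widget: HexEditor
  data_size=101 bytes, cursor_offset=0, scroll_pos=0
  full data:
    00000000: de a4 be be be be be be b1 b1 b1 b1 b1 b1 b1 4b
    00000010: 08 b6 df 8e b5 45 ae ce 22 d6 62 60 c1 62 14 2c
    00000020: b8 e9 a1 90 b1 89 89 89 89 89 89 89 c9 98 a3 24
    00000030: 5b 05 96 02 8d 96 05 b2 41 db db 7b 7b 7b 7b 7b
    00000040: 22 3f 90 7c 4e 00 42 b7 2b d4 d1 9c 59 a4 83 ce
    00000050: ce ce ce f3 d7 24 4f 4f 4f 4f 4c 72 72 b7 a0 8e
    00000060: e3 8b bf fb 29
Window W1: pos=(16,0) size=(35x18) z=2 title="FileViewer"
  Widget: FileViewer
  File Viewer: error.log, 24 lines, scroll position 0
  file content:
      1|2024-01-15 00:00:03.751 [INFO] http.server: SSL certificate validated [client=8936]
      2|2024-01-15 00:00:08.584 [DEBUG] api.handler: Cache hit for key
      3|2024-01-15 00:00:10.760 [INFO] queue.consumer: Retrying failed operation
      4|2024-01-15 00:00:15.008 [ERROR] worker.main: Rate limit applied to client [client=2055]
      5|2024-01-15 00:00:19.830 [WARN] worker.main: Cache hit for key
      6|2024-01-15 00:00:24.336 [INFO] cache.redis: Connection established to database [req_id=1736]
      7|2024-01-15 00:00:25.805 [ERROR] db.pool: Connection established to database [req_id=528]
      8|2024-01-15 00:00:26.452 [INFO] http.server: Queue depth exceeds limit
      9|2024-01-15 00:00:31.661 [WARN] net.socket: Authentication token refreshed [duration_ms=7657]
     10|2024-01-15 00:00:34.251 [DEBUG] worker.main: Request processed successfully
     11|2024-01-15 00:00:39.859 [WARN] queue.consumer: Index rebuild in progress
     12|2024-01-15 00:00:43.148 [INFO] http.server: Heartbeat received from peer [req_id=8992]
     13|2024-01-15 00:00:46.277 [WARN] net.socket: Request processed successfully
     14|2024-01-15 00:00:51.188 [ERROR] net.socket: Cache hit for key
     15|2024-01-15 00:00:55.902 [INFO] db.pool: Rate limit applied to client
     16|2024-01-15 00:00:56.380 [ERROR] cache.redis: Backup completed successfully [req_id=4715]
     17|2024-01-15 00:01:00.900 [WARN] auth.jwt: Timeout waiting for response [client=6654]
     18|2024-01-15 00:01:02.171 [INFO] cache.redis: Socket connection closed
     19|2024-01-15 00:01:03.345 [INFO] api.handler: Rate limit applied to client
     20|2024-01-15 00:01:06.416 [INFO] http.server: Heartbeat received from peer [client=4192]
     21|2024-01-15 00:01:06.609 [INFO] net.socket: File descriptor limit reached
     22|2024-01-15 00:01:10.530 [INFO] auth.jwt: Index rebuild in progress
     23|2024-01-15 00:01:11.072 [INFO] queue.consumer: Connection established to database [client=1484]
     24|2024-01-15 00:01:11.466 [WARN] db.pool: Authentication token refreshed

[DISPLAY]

┠─┃2024-01-15 00:00:26.452 [INFO] 
┃0┃2024-01-15 00:00:31.661 [WARN] 
┃0┃2024-01-15 00:00:34.251 [DEBUG]
┃0┃2024-01-15 00:00:39.859 [WARN] 
┃0┃2024-01-15 00:00:43.148 [INFO] 
┃0┃2024-01-15 00:00:46.277 [WARN] 
┃0┃2024-01-15 00:00:51.188 [ERROR]
┃0┗━━━━━━━━━━━━━━━━━━━━━━━━━━━━━━━
┃                                 
┃                                 
┃                                 
┃                                 
┗━━━━━━━━━━━━━━━━━━━━━━━━━━━━━━━━━
                                  
                                  
                                  
                                  


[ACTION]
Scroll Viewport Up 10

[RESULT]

  ┏━━━━━━━━━━━━━━━━━━━━━━━━━━━━━━━
  ┃ FileViewer                    
  ┠───────────────────────────────
  ┃2024-01-15 00:00:03.751 [INFO] 
  ┃2024-01-15 00:00:08.584 [DEBUG]
  ┃2024-01-15 00:00:10.760 [INFO] 
  ┃2024-01-15 00:00:15.008 [ERROR]
  ┃2024-01-15 00:00:19.830 [WARN] 
┏━┃2024-01-15 00:00:24.336 [INFO] 
┃ ┃2024-01-15 00:00:25.805 [ERROR]
┠─┃2024-01-15 00:00:26.452 [INFO] 
┃0┃2024-01-15 00:00:31.661 [WARN] 
┃0┃2024-01-15 00:00:34.251 [DEBUG]
┃0┃2024-01-15 00:00:39.859 [WARN] 
┃0┃2024-01-15 00:00:43.148 [INFO] 
┃0┃2024-01-15 00:00:46.277 [WARN] 
┃0┃2024-01-15 00:00:51.188 [ERROR]


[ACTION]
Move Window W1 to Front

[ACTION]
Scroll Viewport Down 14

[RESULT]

┠─┃2024-01-15 00:00:26.452 [INFO] 
┃0┃2024-01-15 00:00:31.661 [WARN] 
┃0┃2024-01-15 00:00:34.251 [DEBUG]
┃0┃2024-01-15 00:00:39.859 [WARN] 
┃0┃2024-01-15 00:00:43.148 [INFO] 
┃0┃2024-01-15 00:00:46.277 [WARN] 
┃0┃2024-01-15 00:00:51.188 [ERROR]
┃0┗━━━━━━━━━━━━━━━━━━━━━━━━━━━━━━━
┃                                 
┃                                 
┃                                 
┃                                 
┗━━━━━━━━━━━━━━━━━━━━━━━━━━━━━━━━━
                                  
                                  
                                  
                                  


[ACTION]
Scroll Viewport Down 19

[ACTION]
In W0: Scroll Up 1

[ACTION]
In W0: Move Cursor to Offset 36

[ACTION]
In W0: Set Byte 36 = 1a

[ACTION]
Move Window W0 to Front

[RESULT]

┠─────────────────────────────────
┃00000000  de a4 be be be be be be
┃00000010  08 b6 df 8e b5 45 ae ce
┃00000020  b8 e9 a1 90 1A 89 89 89
┃00000030  5b 05 96 02 8d 96 05 b2
┃00000040  22 3f 90 7c 4e 00 42 b7
┃00000050  ce ce ce f3 d7 24 4f 4f
┃00000060  e3 8b bf fb 29         
┃                                 
┃                                 
┃                                 
┃                                 
┗━━━━━━━━━━━━━━━━━━━━━━━━━━━━━━━━━
                                  
                                  
                                  
                                  


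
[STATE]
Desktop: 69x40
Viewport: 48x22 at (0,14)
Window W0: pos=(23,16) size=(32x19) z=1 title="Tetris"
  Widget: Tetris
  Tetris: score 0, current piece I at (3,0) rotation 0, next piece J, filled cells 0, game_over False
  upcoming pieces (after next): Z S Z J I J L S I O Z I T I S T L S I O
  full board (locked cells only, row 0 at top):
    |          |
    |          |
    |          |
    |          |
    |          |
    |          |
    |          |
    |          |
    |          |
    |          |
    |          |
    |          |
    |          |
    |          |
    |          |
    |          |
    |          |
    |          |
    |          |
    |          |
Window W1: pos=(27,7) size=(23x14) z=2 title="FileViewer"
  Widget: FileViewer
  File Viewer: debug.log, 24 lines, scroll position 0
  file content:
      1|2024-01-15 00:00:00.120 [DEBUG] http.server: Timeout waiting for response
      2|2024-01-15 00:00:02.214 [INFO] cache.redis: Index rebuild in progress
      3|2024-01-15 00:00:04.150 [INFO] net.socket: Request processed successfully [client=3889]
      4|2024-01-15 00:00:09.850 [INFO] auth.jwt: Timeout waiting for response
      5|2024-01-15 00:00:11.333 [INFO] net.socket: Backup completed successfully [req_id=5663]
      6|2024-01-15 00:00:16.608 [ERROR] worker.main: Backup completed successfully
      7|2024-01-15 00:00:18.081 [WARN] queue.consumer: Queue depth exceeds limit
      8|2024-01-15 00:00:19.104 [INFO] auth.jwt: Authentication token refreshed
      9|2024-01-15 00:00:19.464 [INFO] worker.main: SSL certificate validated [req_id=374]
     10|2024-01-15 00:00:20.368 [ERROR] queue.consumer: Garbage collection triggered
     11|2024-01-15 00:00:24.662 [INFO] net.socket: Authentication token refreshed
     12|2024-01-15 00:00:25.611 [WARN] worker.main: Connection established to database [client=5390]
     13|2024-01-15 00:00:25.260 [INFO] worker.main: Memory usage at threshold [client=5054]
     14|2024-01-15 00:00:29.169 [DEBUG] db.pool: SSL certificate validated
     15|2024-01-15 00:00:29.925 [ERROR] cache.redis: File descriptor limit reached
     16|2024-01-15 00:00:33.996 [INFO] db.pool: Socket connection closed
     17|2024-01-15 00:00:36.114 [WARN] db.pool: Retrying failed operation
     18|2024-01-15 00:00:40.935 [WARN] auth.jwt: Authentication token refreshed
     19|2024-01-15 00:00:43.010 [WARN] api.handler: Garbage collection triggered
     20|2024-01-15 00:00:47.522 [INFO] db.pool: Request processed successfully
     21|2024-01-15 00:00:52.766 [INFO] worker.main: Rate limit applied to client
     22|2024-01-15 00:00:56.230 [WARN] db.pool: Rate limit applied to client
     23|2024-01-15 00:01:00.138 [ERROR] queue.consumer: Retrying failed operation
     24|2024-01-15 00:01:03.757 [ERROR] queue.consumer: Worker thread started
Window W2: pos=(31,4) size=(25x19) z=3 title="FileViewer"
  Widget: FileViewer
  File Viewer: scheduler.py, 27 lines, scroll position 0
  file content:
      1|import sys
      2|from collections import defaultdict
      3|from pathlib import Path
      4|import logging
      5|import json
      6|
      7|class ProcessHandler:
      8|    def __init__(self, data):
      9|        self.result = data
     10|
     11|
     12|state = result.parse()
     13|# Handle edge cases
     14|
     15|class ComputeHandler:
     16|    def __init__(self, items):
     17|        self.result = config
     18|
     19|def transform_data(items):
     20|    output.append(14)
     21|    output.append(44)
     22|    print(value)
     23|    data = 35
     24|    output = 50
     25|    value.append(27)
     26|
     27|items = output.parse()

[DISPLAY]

                           ┃202┃    def __init__
                           ┃202┃        self.res
                       ┏━━━┃202┃                
                       ┃ Te┃202┃                
                       ┠───┃202┃state = result.p
                       ┃   ┃202┃# Handle edge ca
                       ┃   ┗━━━┃                
                       ┃       ┃class ComputeHan
                       ┃       ┗━━━━━━━━━━━━━━━━
                       ┃          │             
                       ┃          │             
                       ┃          │Score:       
                       ┃          │0            
                       ┃          │             
                       ┃          │             
                       ┃          │             
                       ┃          │             
                       ┃          │             
                       ┃          │             
                       ┃          │             
                       ┗━━━━━━━━━━━━━━━━━━━━━━━━
                                                


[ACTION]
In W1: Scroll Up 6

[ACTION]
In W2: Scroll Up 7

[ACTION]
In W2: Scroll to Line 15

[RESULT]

                           ┃202┃    output.appen
                           ┃202┃    output.appen
                       ┏━━━┃202┃    print(value)
                       ┃ Te┃202┃    data = 35   
                       ┠───┃202┃    output = 50 
                       ┃   ┃202┃    value.append
                       ┃   ┗━━━┃                
                       ┃       ┃items = output.p
                       ┃       ┗━━━━━━━━━━━━━━━━
                       ┃          │             
                       ┃          │             
                       ┃          │Score:       
                       ┃          │0            
                       ┃          │             
                       ┃          │             
                       ┃          │             
                       ┃          │             
                       ┃          │             
                       ┃          │             
                       ┃          │             
                       ┗━━━━━━━━━━━━━━━━━━━━━━━━
                                                


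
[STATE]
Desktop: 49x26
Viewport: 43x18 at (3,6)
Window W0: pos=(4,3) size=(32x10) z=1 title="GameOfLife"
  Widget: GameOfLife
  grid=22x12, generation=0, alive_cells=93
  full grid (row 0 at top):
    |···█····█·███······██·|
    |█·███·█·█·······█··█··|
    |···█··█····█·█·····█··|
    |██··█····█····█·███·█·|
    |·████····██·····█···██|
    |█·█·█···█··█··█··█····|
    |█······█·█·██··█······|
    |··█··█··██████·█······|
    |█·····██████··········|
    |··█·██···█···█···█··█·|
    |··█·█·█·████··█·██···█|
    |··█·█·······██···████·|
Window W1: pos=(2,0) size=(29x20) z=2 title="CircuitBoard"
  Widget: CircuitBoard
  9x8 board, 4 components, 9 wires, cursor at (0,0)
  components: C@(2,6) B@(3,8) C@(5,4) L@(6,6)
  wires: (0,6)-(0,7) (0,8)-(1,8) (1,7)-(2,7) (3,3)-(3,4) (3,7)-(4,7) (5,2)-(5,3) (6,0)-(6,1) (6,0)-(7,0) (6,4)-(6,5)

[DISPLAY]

1                          ┃    ┃          
                           ┃    ┃          
2                          ┃    ┃          
                           ┃    ┃          
3               · ─ ·      ┃    ┃          
                           ┃    ┃          
4                          ┃━━━━┛          
                           ┃               
5           · ─ ·   C      ┃               
                           ┃               
6   · ─ ·           · ─ ·  ┃               
    │                      ┃               
7   ·                      ┃               
━━━━━━━━━━━━━━━━━━━━━━━━━━━┛               
                                           
                                           
                                           
                                           


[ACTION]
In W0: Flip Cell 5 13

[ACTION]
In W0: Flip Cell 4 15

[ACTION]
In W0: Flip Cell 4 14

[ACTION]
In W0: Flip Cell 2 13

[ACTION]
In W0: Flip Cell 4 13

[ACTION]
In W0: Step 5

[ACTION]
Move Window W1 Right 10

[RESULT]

 ┃Gen: 5 ┃1                          ┃     
 ┃····█··┃                           ┃     
 ┃···████┃2                          ┃     
 ┃·······┃                           ┃     
 ┃·█·····┃3               · ─ ·      ┃     
 ┃█······┃                           ┃     
 ┗━━━━━━━┃4                          ┃     
         ┃                           ┃     
         ┃5           · ─ ·   C      ┃     
         ┃                           ┃     
         ┃6   · ─ ·           · ─ ·  ┃     
         ┃    │                      ┃     
         ┃7   ·                      ┃     
         ┗━━━━━━━━━━━━━━━━━━━━━━━━━━━┛     
                                           
                                           
                                           
                                           


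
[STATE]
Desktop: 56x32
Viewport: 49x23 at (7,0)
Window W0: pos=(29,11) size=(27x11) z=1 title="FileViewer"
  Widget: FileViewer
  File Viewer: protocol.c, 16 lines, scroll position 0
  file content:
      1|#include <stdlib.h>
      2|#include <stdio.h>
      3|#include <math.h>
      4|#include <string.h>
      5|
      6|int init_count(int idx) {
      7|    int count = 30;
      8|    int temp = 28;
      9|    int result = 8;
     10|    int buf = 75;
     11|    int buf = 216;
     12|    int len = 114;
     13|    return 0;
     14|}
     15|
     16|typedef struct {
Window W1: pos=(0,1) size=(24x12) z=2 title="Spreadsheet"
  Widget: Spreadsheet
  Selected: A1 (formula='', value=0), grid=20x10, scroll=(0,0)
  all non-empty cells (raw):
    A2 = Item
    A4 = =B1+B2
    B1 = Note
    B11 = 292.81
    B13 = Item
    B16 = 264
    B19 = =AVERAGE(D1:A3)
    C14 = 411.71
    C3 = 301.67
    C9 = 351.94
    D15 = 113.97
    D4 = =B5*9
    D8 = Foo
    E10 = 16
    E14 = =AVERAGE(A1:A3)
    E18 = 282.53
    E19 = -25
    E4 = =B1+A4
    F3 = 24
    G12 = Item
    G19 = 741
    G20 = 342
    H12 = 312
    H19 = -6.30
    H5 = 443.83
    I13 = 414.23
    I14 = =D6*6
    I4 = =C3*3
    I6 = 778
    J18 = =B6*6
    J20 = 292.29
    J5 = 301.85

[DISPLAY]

                                                 
━━━━━━━━━━━━━━━━┓                                
dsheet          ┃                                
────────────────┨                                
                ┃                                
 A       B      ┃                                
----------------┃                                
   [0]Note      ┃                                
em           0  ┃                                
     0       0  ┃                                
RR!          0  ┃                                
     0       0  ┃     ┏━━━━━━━━━━━━━━━━━━━━━━━━━┓
━━━━━━━━━━━━━━━━┛     ┃ FileViewer              ┃
                      ┠─────────────────────────┨
                      ┃#include <stdlib.h>     ▲┃
                      ┃#include <stdio.h>      █┃
                      ┃#include <math.h>       ░┃
                      ┃#include <string.h>     ░┃
                      ┃                        ░┃
                      ┃int init_count(int idx) ░┃
                      ┃    int count = 30;     ▼┃
                      ┗━━━━━━━━━━━━━━━━━━━━━━━━━┛
                                                 


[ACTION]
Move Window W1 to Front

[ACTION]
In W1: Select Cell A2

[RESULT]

                                                 
━━━━━━━━━━━━━━━━┓                                
dsheet          ┃                                
────────────────┨                                
em              ┃                                
 A       B      ┃                                
----------------┃                                
     0Note      ┃                                
tem]         0  ┃                                
     0       0  ┃                                
RR!          0  ┃                                
     0       0  ┃     ┏━━━━━━━━━━━━━━━━━━━━━━━━━┓
━━━━━━━━━━━━━━━━┛     ┃ FileViewer              ┃
                      ┠─────────────────────────┨
                      ┃#include <stdlib.h>     ▲┃
                      ┃#include <stdio.h>      █┃
                      ┃#include <math.h>       ░┃
                      ┃#include <string.h>     ░┃
                      ┃                        ░┃
                      ┃int init_count(int idx) ░┃
                      ┃    int count = 30;     ▼┃
                      ┗━━━━━━━━━━━━━━━━━━━━━━━━━┛
                                                 


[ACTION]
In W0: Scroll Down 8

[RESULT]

                                                 
━━━━━━━━━━━━━━━━┓                                
dsheet          ┃                                
────────────────┨                                
em              ┃                                
 A       B      ┃                                
----------------┃                                
     0Note      ┃                                
tem]         0  ┃                                
     0       0  ┃                                
RR!          0  ┃                                
     0       0  ┃     ┏━━━━━━━━━━━━━━━━━━━━━━━━━┓
━━━━━━━━━━━━━━━━┛     ┃ FileViewer              ┃
                      ┠─────────────────────────┨
                      ┃    int result = 8;     ▲┃
                      ┃    int buf = 75;       ░┃
                      ┃    int buf = 216;      ░┃
                      ┃    int len = 114;      ░┃
                      ┃    return 0;           ░┃
                      ┃}                       █┃
                      ┃                        ▼┃
                      ┗━━━━━━━━━━━━━━━━━━━━━━━━━┛
                                                 


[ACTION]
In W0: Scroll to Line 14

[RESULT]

                                                 
━━━━━━━━━━━━━━━━┓                                
dsheet          ┃                                
────────────────┨                                
em              ┃                                
 A       B      ┃                                
----------------┃                                
     0Note      ┃                                
tem]         0  ┃                                
     0       0  ┃                                
RR!          0  ┃                                
     0       0  ┃     ┏━━━━━━━━━━━━━━━━━━━━━━━━━┓
━━━━━━━━━━━━━━━━┛     ┃ FileViewer              ┃
                      ┠─────────────────────────┨
                      ┃    int buf = 75;       ▲┃
                      ┃    int buf = 216;      ░┃
                      ┃    int len = 114;      ░┃
                      ┃    return 0;           ░┃
                      ┃}                       ░┃
                      ┃                        █┃
                      ┃typedef struct {        ▼┃
                      ┗━━━━━━━━━━━━━━━━━━━━━━━━━┛
                                                 


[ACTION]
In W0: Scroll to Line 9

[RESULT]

                                                 
━━━━━━━━━━━━━━━━┓                                
dsheet          ┃                                
────────────────┨                                
em              ┃                                
 A       B      ┃                                
----------------┃                                
     0Note      ┃                                
tem]         0  ┃                                
     0       0  ┃                                
RR!          0  ┃                                
     0       0  ┃     ┏━━━━━━━━━━━━━━━━━━━━━━━━━┓
━━━━━━━━━━━━━━━━┛     ┃ FileViewer              ┃
                      ┠─────────────────────────┨
                      ┃    int result = 8;     ▲┃
                      ┃    int buf = 75;       ░┃
                      ┃    int buf = 216;      ░┃
                      ┃    int len = 114;      ░┃
                      ┃    return 0;           ░┃
                      ┃}                       █┃
                      ┃                        ▼┃
                      ┗━━━━━━━━━━━━━━━━━━━━━━━━━┛
                                                 
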